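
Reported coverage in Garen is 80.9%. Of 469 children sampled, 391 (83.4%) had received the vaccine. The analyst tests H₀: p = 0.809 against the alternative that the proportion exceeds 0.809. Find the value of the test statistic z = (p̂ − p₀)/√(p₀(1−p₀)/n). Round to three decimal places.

p̂ = 391/469 ≈ 0.83369.
Under H₀, SE = √(0.809·0.191/469) = √(0.000329465) = 0.01815.
z = (0.83369 − 0.809)/0.01815 = 0.02469/0.01815 = 1.360.
p-value = P(Z > 1.360) ≈ 0.0869.

z = 1.360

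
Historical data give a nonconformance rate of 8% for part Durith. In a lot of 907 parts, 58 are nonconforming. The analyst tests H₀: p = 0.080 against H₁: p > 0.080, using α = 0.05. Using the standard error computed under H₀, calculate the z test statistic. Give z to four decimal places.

p̂ = 58/907 = 0.06394708.
SE = √(p₀(1−p₀)/n) = √(0.0736/907) = 0.00900814.
z = (0.06394708 − 0.08)/0.00900814 = -0.01605292/0.00900814 = -1.7820.
p-value = P(Z > -1.782) ≈ 0.9626, so at α = 0.05 we fail to reject H₀.

z = -1.7820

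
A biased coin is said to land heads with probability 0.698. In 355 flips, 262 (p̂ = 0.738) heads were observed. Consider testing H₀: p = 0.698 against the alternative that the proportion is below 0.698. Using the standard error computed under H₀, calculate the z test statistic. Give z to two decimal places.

z = 1.64

p̂ = 262/355 = 0.7380.
Standard error under H₀: √(0.698×0.302/355) = 0.0244.
z = (0.7380 − 0.698)/0.0244 = 0.0400/0.0244 = 1.64.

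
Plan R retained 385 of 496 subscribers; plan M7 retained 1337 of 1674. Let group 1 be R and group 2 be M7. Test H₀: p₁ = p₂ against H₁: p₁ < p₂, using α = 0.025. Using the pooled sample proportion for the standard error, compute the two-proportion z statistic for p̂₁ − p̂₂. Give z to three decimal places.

p̂₁ = 385/496 = 0.776210, p̂₂ = 1337/1674 = 0.798686.
Pooled p̂ = (385+1337)/(496+1674) = 1722/2170 = 0.793548.
SE = √(p̂(1−p̂)(1/n₁+1/n₂)) = √(0.793548·0.206452·0.0026135) = √(0.000428168) = 0.020692.
z = (0.776210 − 0.798686)/0.020692 = -0.022476/0.020692 = -1.086.
p-value = P(Z < -1.086) ≈ 0.1387; since p > α = 0.025, fail to reject H₀.

z = -1.086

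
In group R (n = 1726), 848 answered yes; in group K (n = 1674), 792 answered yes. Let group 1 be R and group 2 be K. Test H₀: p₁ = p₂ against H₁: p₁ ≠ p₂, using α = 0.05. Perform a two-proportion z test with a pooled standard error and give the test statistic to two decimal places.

p̂₁ = 848/1726 ≈ 0.4913, p̂₂ = 792/1674 ≈ 0.4731.
Pooled p̂ = (848+792)/(1726+1674) = 1640/3400 = 0.4824.
SE = √(p̂(1−p̂)(1/n₁+1/n₂)) = √(0.4824·0.5176·0.00117675) = √(0.00029382) = 0.0171.
z = (0.4913 − 0.4731)/0.0171 = 0.0182/0.0171 = 1.06.
p-value = 2·P(Z > 1.061) ≈ 0.2886; since p > α = 0.05, fail to reject H₀.

z = 1.06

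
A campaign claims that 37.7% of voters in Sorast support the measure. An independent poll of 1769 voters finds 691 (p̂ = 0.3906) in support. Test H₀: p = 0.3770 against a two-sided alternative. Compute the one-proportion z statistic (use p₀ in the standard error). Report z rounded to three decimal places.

p̂ = 691/1769 ≈ 0.39062.
Under H₀, SE = √(0.377·0.623/1769) = √(0.00013277) = 0.01152.
z = (0.39062 − 0.377)/0.01152 = 0.01362/0.01152 = 1.182.

z = 1.182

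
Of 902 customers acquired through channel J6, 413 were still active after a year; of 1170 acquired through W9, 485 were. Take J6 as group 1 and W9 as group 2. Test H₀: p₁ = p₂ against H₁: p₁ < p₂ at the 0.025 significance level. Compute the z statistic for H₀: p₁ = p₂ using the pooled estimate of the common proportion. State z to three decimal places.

z = 1.974

p̂₁ = 413/902 = 0.45787, p̂₂ = 485/1170 = 0.41453.
Pooled p̂ = (413+485)/(902+1170) = 898/2072 = 0.43340.
SE = √(p̂(1−p̂)(1/n₁+1/n₂)) = √(0.43340·0.56660·0.00196335) = √(0.000482128) = 0.02196.
z = (0.45787 − 0.41453)/0.02196 = 0.04334/0.02196 = 1.974.
p-value = P(Z < 1.974) ≈ 0.9758; since p > α = 0.025, fail to reject H₀.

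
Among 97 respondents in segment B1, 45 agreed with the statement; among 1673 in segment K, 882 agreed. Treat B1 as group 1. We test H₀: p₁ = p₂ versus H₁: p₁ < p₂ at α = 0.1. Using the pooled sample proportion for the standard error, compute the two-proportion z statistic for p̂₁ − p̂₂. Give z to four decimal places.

p̂₁ = 45/97 = 0.463918, p̂₂ = 882/1673 = 0.527197.
Pooled p̂ = (45+882)/(97+1673) = 927/1770 = 0.523729.
SE = √(0.249437 × 0.010907) = 0.052159.
z = (0.463918 − 0.527197)/0.052159 = -0.063279/0.052159 = -1.2132.
p-value = P(Z < -1.213) ≈ 0.1125. With α = 0.1, fail to reject H₀.

z = -1.2132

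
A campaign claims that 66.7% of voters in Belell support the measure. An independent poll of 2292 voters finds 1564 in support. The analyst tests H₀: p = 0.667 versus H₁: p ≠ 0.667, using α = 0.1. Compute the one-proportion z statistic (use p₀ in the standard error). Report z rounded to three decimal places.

p̂ = 1564/2292 = 0.68237.
Under H₀, SE = √(0.667·0.333/2292) = √(9.69071e-05) = 0.00984.
z = (0.68237 − 0.667)/0.00984 = 0.01537/0.00984 = 1.562.
p-value = 2·P(Z > 1.562) ≈ 0.1184, so at α = 0.1 we fail to reject H₀.

z = 1.562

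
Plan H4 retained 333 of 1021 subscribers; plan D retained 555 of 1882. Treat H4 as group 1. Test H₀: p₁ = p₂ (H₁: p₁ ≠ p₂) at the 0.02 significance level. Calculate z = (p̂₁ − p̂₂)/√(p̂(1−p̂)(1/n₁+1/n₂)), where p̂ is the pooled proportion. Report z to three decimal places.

z = 1.745

p̂₁ = 333/1021 = 0.32615, p̂₂ = 555/1882 = 0.29490.
Pooled p̂ = (333+555)/(1021+1882) = 888/2903 = 0.30589.
SE = √(0.212321 × 0.00151078) = 0.01791.
z = (0.32615 − 0.29490)/0.01791 = 0.03125/0.01791 = 1.745.
Two-sided p-value ≈ 2·Φ(−1.745) = 0.0810. With α = 0.02, fail to reject H₀.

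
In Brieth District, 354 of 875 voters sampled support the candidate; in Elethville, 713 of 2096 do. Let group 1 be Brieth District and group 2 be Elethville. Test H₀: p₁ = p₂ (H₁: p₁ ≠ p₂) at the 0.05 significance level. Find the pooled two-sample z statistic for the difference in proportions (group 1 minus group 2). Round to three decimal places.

p̂₁ = 354/875 ≈ 0.40457, p̂₂ = 713/2096 ≈ 0.34017.
Pooled p̂ = (354+713)/(875+2096) = 1067/2971 = 0.35914.
SE = √(p̂(1−p̂)(1/n₁+1/n₂)) = √(0.35914·0.64086·0.00161996) = √(0.000372846) = 0.01931.
z = (0.40457 − 0.34017)/0.01931 = 0.06440/0.01931 = 3.335.
p-value = 2·P(Z > 3.335) ≈ 0.0009, so at α = 0.05 we reject H₀.

z = 3.335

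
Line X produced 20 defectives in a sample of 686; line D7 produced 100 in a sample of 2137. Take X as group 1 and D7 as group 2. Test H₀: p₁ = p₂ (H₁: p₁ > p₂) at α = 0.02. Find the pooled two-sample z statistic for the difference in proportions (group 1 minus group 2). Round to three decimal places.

z = -1.993

p̂₁ = 20/686 = 0.02915, p̂₂ = 100/2137 = 0.04679.
Pooled p̂ = (20+100)/(686+2137) = 120/2823 = 0.04251.
SE = √(p̂(1−p̂)(1/n₁+1/n₂)) = √(0.04251·0.95749·0.00192567) = √(7.83768e-05) = 0.00885.
z = (0.02915 − 0.04679)/0.00885 = -0.01764/0.00885 = -1.993.
p-value = P(Z > -1.993) ≈ 0.9768, so at α = 0.02 we fail to reject H₀.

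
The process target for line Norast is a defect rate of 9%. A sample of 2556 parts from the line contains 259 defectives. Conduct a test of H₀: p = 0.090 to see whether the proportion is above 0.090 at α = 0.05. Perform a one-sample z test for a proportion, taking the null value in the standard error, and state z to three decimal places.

p̂ = 259/2556 = 0.10133.
Under H₀, SE = √(0.09·0.91/2556) = √(3.20423e-05) = 0.00566.
z = (0.10133 − 0.09)/0.00566 = 0.01133/0.00566 = 2.002.
p-value = P(Z > 2.002) ≈ 0.0227; since p < α = 0.05, reject H₀.

z = 2.002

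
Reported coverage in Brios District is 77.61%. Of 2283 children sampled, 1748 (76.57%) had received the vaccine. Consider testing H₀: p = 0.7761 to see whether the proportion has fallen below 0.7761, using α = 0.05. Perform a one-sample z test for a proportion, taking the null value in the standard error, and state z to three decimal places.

p̂ = 1748/2283 ≈ 0.76566.
Standard error under H₀: √(0.7761×0.2239/2283) = 0.00872.
z = (0.76566 − 0.7761)/0.00872 = -0.01044/0.00872 = -1.197.
p-value = P(Z < -1.197) ≈ 0.1157, so at α = 0.05 we fail to reject H₀.

z = -1.197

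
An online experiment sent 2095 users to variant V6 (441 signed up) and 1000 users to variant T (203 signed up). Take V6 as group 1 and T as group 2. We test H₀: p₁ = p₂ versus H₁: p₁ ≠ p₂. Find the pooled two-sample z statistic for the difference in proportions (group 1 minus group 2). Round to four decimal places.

p̂₁ = 441/2095 ≈ 0.210501, p̂₂ = 203/1000 ≈ 0.203000.
Pooled p̂ = (441+203)/(2095+1000) = 644/3095 = 0.208078.
SE = √(p̂(1−p̂)(1/n₁+1/n₂)) = √(0.208078·0.791922·0.00147733) = √(0.000243436) = 0.015602.
z = (0.210501 − 0.203000)/0.015602 = 0.007501/0.015602 = 0.4808.
Two-sided p-value ≈ 2·Φ(−0.481) = 0.6307.

z = 0.4808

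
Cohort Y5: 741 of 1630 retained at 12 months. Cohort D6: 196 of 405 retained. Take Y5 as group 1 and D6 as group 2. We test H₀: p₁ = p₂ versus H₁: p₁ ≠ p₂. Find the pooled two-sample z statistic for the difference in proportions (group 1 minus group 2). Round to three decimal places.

p̂₁ = 741/1630 ≈ 0.45460, p̂₂ = 196/405 ≈ 0.48395.
Pooled p̂ = (741+196)/(1630+405) = 937/2035 = 0.46044.
SE = √(p̂(1−p̂)(1/n₁+1/n₂)) = √(0.46044·0.53956·0.00308263) = √(0.000765834) = 0.02767.
z = (0.45460 − 0.48395)/0.02767 = -0.02935/0.02767 = -1.061.

z = -1.061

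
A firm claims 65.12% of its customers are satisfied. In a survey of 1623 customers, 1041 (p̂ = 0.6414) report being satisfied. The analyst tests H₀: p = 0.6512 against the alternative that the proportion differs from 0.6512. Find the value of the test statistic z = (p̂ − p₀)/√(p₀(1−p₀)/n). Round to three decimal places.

z = -0.828

p̂ = 1041/1623 ≈ 0.64140.
Under H₀, SE = √(0.6512·0.3488/1623) = √(0.00013995) = 0.01183.
z = (0.64140 − 0.6512)/0.01183 = -0.00980/0.01183 = -0.828.
Two-sided p-value ≈ 2·Φ(−0.828) = 0.4077.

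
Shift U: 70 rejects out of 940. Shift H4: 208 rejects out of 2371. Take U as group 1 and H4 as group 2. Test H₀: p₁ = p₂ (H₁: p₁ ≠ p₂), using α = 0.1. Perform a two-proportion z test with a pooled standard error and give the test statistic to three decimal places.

p̂₁ = 70/940 = 0.07447, p̂₂ = 208/2371 = 0.08773.
Pooled p̂ = (70+208)/(940+2371) = 278/3311 = 0.08396.
SE = √(0.0769128 × 0.00148559) = 0.01069.
z = (0.07447 − 0.08773)/0.01069 = -0.01326/0.01069 = -1.240.
Two-sided p-value ≈ 2·Φ(−1.240) = 0.2148. With α = 0.1, fail to reject H₀.

z = -1.240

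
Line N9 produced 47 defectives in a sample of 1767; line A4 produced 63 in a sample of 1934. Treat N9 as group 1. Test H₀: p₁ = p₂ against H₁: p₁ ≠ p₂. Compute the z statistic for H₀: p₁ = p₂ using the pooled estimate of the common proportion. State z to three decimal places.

z = -1.069

p̂₁ = 47/1767 = 0.026599, p̂₂ = 63/1934 = 0.032575.
Pooled p̂ = (47+63)/(1767+1934) = 110/3701 = 0.029722.
SE = √(p̂(1−p̂)(1/n₁+1/n₂)) = √(0.029722·0.970278·0.00108299) = √(3.12317e-05) = 0.005589.
z = (0.026599 − 0.032575)/0.005589 = -0.005976/0.005589 = -1.069.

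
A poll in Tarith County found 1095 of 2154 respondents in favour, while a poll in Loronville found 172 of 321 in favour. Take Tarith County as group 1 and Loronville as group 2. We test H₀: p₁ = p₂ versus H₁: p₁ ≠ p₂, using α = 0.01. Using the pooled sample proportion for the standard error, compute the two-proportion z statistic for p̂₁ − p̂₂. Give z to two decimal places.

p̂₁ = 1095/2154 = 0.5084, p̂₂ = 172/321 = 0.5358.
Pooled p̂ = (1095+172)/(2154+321) = 1267/2475 = 0.5119.
SE = √(p̂(1−p̂)(1/n₁+1/n₂)) = √(0.5119·0.4881·0.00357952) = √(0.000894371) = 0.0299.
z = (0.5084 − 0.5358)/0.0299 = -0.0274/0.0299 = -0.92.
Two-sided p-value ≈ 2·Φ(−0.919) = 0.3584; since p > α = 0.01, fail to reject H₀.

z = -0.92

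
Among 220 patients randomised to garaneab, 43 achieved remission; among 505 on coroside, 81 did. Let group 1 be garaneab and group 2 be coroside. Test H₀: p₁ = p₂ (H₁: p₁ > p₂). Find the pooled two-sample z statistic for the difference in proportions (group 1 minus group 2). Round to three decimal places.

z = 1.153

p̂₁ = 43/220 ≈ 0.195455, p̂₂ = 81/505 ≈ 0.160396.
Pooled p̂ = (43+81)/(220+505) = 124/725 = 0.171034.
SE = √(0.141782 × 0.00652565) = 0.030417.
z = (0.195455 − 0.160396)/0.030417 = 0.035059/0.030417 = 1.153.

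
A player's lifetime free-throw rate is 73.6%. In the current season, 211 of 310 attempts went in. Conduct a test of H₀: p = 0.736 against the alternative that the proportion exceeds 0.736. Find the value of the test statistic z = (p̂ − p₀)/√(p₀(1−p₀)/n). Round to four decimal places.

p̂ = 211/310 = 0.680645.
SE = √(p₀(1−p₀)/n) = √(0.1943/310) = 0.025036.
z = (0.680645 − 0.736)/0.025036 = -0.055355/0.025036 = -2.2110.

z = -2.2110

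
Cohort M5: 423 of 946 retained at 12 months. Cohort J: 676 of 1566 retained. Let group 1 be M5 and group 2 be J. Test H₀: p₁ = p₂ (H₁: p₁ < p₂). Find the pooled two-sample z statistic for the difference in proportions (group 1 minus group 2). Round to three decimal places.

p̂₁ = 423/946 = 0.447146, p̂₂ = 676/1566 = 0.431673.
Pooled p̂ = (423+676)/(946+1566) = 1099/2512 = 0.437500.
SE = √(0.246094 × 0.00169565) = 0.020428.
z = (0.447146 − 0.431673)/0.020428 = 0.015473/0.020428 = 0.757.
p-value = P(Z < 0.757) ≈ 0.7756.

z = 0.757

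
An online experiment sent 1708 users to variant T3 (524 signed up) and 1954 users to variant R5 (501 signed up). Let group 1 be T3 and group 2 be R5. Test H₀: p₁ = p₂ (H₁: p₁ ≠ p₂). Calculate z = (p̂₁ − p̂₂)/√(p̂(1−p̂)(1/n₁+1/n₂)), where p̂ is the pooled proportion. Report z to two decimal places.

z = 3.39

p̂₁ = 524/1708 ≈ 0.30679, p̂₂ = 501/1954 ≈ 0.25640.
Pooled p̂ = (524+501)/(1708+1954) = 1025/3662 = 0.27990.
SE = √(p̂(1−p̂)(1/n₁+1/n₂)) = √(0.27990·0.72010·0.00109725) = √(0.000221158) = 0.01487.
z = (0.30679 − 0.25640)/0.01487 = 0.05039/0.01487 = 3.39.
Two-sided p-value ≈ 2·Φ(−3.389) = 0.0007.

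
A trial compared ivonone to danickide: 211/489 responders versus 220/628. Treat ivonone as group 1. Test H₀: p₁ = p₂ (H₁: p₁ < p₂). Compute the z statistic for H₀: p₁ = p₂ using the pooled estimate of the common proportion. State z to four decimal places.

p̂₁ = 211/489 ≈ 0.431493, p̂₂ = 220/628 ≈ 0.350318.
Pooled p̂ = (211+220)/(489+628) = 431/1117 = 0.385855.
SE = √(p̂(1−p̂)(1/n₁+1/n₂)) = √(0.385855·0.614145·0.00363735) = √(0.000861945) = 0.029359.
z = (0.431493 − 0.350318)/0.029359 = 0.081175/0.029359 = 2.7649.
p-value = P(Z < 2.765) ≈ 0.9972.

z = 2.7649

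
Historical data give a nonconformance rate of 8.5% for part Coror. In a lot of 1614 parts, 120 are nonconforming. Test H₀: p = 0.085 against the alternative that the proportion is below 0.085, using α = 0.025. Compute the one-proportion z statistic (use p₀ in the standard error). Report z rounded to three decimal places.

z = -1.534

p̂ = 120/1614 = 0.074349.
Under H₀, SE = √(0.085·0.915/1614) = √(4.81877e-05) = 0.006942.
z = (0.074349 − 0.085)/0.006942 = -0.010651/0.006942 = -1.534.
p-value = P(Z < -1.534) ≈ 0.0625, so at α = 0.025 we fail to reject H₀.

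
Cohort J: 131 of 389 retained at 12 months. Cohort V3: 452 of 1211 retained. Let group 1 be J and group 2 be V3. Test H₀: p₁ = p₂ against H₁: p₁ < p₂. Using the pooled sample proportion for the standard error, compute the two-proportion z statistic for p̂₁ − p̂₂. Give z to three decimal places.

z = -1.301

p̂₁ = 131/389 ≈ 0.33676, p̂₂ = 452/1211 ≈ 0.37325.
Pooled p̂ = (131+452)/(389+1211) = 583/1600 = 0.36438.
SE = √(0.231606 × 0.00339646) = 0.02805.
z = (0.33676 − 0.37325)/0.02805 = -0.03649/0.02805 = -1.301.
p-value = P(Z < -1.301) ≈ 0.0967.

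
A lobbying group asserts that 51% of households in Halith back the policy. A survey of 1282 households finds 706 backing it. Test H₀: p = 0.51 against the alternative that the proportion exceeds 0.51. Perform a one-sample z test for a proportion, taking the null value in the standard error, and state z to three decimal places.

z = 2.915

p̂ = 706/1282 ≈ 0.55070.
Under H₀, SE = √(0.51·0.49/1282) = √(0.00019493) = 0.01396.
z = (0.55070 − 0.51)/0.01396 = 0.04070/0.01396 = 2.915.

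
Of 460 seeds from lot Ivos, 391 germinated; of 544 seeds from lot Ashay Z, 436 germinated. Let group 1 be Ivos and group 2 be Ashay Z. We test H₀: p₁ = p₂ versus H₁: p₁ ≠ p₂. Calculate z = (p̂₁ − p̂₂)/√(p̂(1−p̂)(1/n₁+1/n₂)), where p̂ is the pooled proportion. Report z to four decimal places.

z = 2.0105

p̂₁ = 391/460 ≈ 0.850000, p̂₂ = 436/544 ≈ 0.801471.
Pooled p̂ = (391+436)/(460+544) = 827/1004 = 0.823705.
SE = √(0.145215 × 0.00401215) = 0.024138.
z = (0.850000 − 0.801471)/0.024138 = 0.048529/0.024138 = 2.0105.
p-value = 2·P(Z > 2.011) ≈ 0.0444.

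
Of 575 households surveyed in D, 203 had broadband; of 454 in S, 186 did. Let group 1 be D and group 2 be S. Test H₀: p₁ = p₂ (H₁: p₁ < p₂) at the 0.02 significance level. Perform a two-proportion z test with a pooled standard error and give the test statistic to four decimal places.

z = -1.8608

p̂₁ = 203/575 = 0.353043, p̂₂ = 186/454 = 0.409692.
Pooled p̂ = (203+186)/(575+454) = 389/1029 = 0.378037.
SE = √(0.235125 × 0.00394177) = 0.030444.
z = (0.353043 − 0.409692)/0.030444 = -0.056649/0.030444 = -1.8608.
p-value = P(Z < -1.861) ≈ 0.0314, so at α = 0.02 we fail to reject H₀.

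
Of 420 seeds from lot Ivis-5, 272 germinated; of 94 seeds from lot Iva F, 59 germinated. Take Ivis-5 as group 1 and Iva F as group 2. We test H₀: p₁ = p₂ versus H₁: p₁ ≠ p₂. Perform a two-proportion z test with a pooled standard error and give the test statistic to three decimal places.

z = 0.365

p̂₁ = 272/420 = 0.64762, p̂₂ = 59/94 = 0.62766.
Pooled p̂ = (272+59)/(420+94) = 331/514 = 0.64397.
SE = √(0.229273 × 0.0130193) = 0.05463.
z = (0.64762 − 0.62766)/0.05463 = 0.01996/0.05463 = 0.365.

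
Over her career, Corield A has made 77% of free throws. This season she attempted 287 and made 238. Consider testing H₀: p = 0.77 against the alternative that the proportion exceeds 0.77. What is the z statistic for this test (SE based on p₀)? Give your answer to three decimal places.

z = 2.386

p̂ = 238/287 = 0.82927.
SE = √(p₀(1−p₀)/n) = √(0.1771/287) = 0.02484.
z = (0.82927 − 0.77)/0.02484 = 0.05927/0.02484 = 2.386.
p-value = P(Z > 2.386) ≈ 0.0085.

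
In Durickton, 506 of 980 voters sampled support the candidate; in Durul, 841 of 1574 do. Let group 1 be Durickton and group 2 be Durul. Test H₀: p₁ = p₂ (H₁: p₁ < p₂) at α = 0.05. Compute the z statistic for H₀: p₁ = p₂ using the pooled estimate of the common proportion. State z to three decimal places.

z = -0.885

p̂₁ = 506/980 ≈ 0.51633, p̂₂ = 841/1574 ≈ 0.53431.
Pooled p̂ = (506+841)/(980+1574) = 1347/2554 = 0.52741.
SE = √(0.249249 × 0.00165573) = 0.02031.
z = (0.51633 − 0.53431)/0.02031 = -0.01798/0.02031 = -0.885.
p-value = P(Z < -0.885) ≈ 0.1880. With α = 0.05, fail to reject H₀.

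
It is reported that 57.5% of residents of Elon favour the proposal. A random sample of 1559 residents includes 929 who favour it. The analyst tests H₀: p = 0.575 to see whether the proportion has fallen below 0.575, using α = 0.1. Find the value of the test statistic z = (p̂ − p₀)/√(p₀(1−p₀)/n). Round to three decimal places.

z = 1.669

p̂ = 929/1559 = 0.59589.
Standard error under H₀: √(0.575×0.425/1559) = 0.01252.
z = (0.59589 − 0.575)/0.01252 = 0.02089/0.01252 = 1.669.
p-value = P(Z < 1.669) ≈ 0.9524, so at α = 0.1 we fail to reject H₀.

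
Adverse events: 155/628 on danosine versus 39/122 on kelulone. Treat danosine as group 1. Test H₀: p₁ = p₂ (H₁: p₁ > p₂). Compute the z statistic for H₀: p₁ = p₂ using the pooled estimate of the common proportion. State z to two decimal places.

p̂₁ = 155/628 = 0.2468, p̂₂ = 39/122 = 0.3197.
Pooled p̂ = (155+39)/(628+122) = 194/750 = 0.2587.
SE = √(p̂(1−p̂)(1/n₁+1/n₂)) = √(0.2587·0.7413·0.00978908) = √(0.00187714) = 0.0433.
z = (0.2468 − 0.3197)/0.0433 = -0.0729/0.0433 = -1.68.

z = -1.68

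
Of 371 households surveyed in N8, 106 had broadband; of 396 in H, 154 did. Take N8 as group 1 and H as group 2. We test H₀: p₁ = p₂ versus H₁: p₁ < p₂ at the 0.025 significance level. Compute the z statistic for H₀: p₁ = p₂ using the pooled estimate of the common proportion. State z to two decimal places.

p̂₁ = 106/371 ≈ 0.2857, p̂₂ = 154/396 ≈ 0.3889.
Pooled p̂ = (106+154)/(371+396) = 260/767 = 0.3390.
SE = √(0.224074 × 0.00522067) = 0.0342.
z = (0.2857 − 0.3889)/0.0342 = -0.1032/0.0342 = -3.02.
p-value = P(Z < -3.017) ≈ 0.0013; since p < α = 0.025, reject H₀.

z = -3.02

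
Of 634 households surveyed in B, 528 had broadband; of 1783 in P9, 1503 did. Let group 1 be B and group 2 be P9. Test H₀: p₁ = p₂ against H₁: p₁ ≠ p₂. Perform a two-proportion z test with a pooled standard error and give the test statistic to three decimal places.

z = -0.599

p̂₁ = 528/634 ≈ 0.83281, p̂₂ = 1503/1783 ≈ 0.84296.
Pooled p̂ = (528+1503)/(634+1783) = 2031/2417 = 0.84030.
SE = √(0.134197 × 0.00213814) = 0.01694.
z = (0.83281 − 0.84296)/0.01694 = -0.01015/0.01694 = -0.599.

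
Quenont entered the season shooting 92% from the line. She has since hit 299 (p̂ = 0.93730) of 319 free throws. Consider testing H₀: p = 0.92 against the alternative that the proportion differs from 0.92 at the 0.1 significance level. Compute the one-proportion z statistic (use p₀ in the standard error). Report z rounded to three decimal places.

z = 1.139

p̂ = 299/319 ≈ 0.93730.
Standard error under H₀: √(0.92×0.08/319) = 0.01519.
z = (0.93730 − 0.92)/0.01519 = 0.01730/0.01519 = 1.139.
p-value = 2·P(Z > 1.139) ≈ 0.2546; since p > α = 0.1, fail to reject H₀.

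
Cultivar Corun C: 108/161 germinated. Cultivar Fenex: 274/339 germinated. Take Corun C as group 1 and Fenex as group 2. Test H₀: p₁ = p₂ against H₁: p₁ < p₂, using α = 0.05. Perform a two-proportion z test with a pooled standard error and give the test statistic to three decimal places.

z = -3.382

p̂₁ = 108/161 = 0.67081, p̂₂ = 274/339 = 0.80826.
Pooled p̂ = (108+274)/(161+339) = 382/500 = 0.76400.
SE = √(p̂(1−p̂)(1/n₁+1/n₂)) = √(0.76400·0.23600·0.00916103) = √(0.00165177) = 0.04064.
z = (0.67081 − 0.80826)/0.04064 = -0.13745/0.04064 = -3.382.
p-value = P(Z < -3.382) ≈ 0.0004. With α = 0.05, reject H₀.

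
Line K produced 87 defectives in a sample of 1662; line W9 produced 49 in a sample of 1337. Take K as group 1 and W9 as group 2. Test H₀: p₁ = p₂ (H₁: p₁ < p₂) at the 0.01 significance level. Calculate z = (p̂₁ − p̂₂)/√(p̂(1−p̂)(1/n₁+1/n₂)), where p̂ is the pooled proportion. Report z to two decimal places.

z = 2.05

p̂₁ = 87/1662 = 0.05235, p̂₂ = 49/1337 = 0.03665.
Pooled p̂ = (87+49)/(1662+1337) = 136/2999 = 0.04535.
SE = √(p̂(1−p̂)(1/n₁+1/n₂)) = √(0.04535·0.95465·0.00134963) = √(5.8428e-05) = 0.00764.
z = (0.05235 − 0.03665)/0.00764 = 0.01570/0.00764 = 2.05.
p-value = P(Z < 2.054) ≈ 0.9800. With α = 0.01, fail to reject H₀.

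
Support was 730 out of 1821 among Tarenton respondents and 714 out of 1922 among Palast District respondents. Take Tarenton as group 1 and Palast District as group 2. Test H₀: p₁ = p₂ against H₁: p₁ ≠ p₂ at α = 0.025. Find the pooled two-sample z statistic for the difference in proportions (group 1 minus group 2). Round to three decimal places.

p̂₁ = 730/1821 ≈ 0.40088, p̂₂ = 714/1922 ≈ 0.37149.
Pooled p̂ = (730+714)/(1821+1922) = 1444/3743 = 0.38579.
SE = √(0.236955 × 0.00106944) = 0.01592.
z = (0.40088 − 0.37149)/0.01592 = 0.02939/0.01592 = 1.846.
p-value = 2·P(Z > 1.846) ≈ 0.0649. With α = 0.025, fail to reject H₀.

z = 1.846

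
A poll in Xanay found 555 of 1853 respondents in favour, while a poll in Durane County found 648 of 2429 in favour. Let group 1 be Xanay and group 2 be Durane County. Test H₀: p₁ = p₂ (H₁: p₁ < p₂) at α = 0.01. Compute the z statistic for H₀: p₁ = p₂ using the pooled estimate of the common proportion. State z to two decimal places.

p̂₁ = 555/1853 = 0.29951, p̂₂ = 648/2429 = 0.26678.
Pooled p̂ = (555+648)/(1853+2429) = 1203/4282 = 0.28094.
SE = √(0.202014 × 0.000951357) = 0.01386.
z = (0.29951 − 0.26678)/0.01386 = 0.03273/0.01386 = 2.36.
p-value = P(Z < 2.361) ≈ 0.9909; since p > α = 0.01, fail to reject H₀.

z = 2.36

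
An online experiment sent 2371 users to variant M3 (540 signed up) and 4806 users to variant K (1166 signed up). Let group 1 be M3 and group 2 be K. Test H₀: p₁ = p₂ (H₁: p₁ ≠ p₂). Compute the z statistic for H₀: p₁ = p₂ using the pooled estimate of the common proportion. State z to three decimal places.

p̂₁ = 540/2371 = 0.22775, p̂₂ = 1166/4806 = 0.24261.
Pooled p̂ = (540+1166)/(2371+4806) = 1706/7177 = 0.23770.
SE = √(p̂(1−p̂)(1/n₁+1/n₂)) = √(0.23770·0.76230·0.000629836) = √(0.000114127) = 0.01068.
z = (0.22775 − 0.24261)/0.01068 = -0.01486/0.01068 = -1.391.

z = -1.391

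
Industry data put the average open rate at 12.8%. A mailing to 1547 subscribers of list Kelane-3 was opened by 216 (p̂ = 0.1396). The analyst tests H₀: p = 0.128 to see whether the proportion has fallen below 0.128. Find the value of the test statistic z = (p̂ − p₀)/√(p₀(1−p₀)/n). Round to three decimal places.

z = 1.369

p̂ = 216/1547 ≈ 0.139625.
Standard error under H₀: √(0.128×0.872/1547) = 0.008494.
z = (0.139625 − 0.128)/0.008494 = 0.011625/0.008494 = 1.369.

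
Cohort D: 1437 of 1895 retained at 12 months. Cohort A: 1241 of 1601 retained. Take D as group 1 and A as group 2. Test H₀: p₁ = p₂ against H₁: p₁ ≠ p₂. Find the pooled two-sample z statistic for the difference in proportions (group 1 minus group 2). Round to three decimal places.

p̂₁ = 1437/1895 = 0.75831, p̂₂ = 1241/1601 = 0.77514.
Pooled p̂ = (1437+1241)/(1895+1601) = 2678/3496 = 0.76602.
SE = √(0.179234 × 0.00115231) = 0.01437.
z = (0.75831 − 0.77514)/0.01437 = -0.01683/0.01437 = -1.171.
p-value = 2·P(Z > 1.171) ≈ 0.2416.

z = -1.171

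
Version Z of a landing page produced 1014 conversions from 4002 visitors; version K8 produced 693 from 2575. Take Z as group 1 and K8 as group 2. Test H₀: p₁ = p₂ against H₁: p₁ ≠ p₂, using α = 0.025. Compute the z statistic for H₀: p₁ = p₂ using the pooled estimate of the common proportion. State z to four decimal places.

z = -1.4224

p̂₁ = 1014/4002 ≈ 0.253373, p̂₂ = 693/2575 ≈ 0.269126.
Pooled p̂ = (1014+693)/(4002+2575) = 1707/6577 = 0.259541.
SE = √(0.192179 × 0.000638225) = 0.011075.
z = (0.253373 − 0.269126)/0.011075 = -0.015753/0.011075 = -1.4224.
Two-sided p-value ≈ 2·Φ(−1.422) = 0.1549; since p > α = 0.025, fail to reject H₀.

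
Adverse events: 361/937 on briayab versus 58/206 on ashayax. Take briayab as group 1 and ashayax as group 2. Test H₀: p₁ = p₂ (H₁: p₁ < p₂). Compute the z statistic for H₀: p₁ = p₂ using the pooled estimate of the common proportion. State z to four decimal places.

z = 2.7971

p̂₁ = 361/937 ≈ 0.385272, p̂₂ = 58/206 ≈ 0.281553.
Pooled p̂ = (361+58)/(937+206) = 419/1143 = 0.366579.
SE = √(p̂(1−p̂)(1/n₁+1/n₂)) = √(0.366579·0.633421·0.0059216) = √(0.00137499) = 0.037081.
z = (0.385272 − 0.281553)/0.037081 = 0.103719/0.037081 = 2.7971.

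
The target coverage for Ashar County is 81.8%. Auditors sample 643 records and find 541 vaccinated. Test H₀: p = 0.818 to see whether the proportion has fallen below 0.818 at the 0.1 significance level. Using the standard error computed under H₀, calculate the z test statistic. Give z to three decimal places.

p̂ = 541/643 = 0.841369.
SE = √(p₀(1−p₀)/n) = √(0.14888/643) = 0.015216.
z = (0.841369 − 0.818)/0.015216 = 0.023369/0.015216 = 1.536.
p-value = P(Z < 1.536) ≈ 0.9377, so at α = 0.1 we fail to reject H₀.

z = 1.536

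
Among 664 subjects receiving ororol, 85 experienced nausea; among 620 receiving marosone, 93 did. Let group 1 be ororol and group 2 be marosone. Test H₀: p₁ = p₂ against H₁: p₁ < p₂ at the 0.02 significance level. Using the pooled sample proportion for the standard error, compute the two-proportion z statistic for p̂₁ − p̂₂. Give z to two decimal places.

z = -1.14

p̂₁ = 85/664 ≈ 0.1280, p̂₂ = 93/620 ≈ 0.1500.
Pooled p̂ = (85+93)/(664+620) = 178/1284 = 0.1386.
SE = √(p̂(1−p̂)(1/n₁+1/n₂)) = √(0.1386·0.8614·0.00311893) = √(0.000372435) = 0.0193.
z = (0.1280 − 0.1500)/0.0193 = -0.0220/0.0193 = -1.14.
p-value = P(Z < -1.139) ≈ 0.1273. With α = 0.02, fail to reject H₀.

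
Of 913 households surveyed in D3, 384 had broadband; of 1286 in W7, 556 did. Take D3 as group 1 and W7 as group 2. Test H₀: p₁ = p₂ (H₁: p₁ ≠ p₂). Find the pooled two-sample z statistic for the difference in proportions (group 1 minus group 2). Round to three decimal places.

z = -0.549

p̂₁ = 384/913 ≈ 0.42059, p̂₂ = 556/1286 ≈ 0.43235.
Pooled p̂ = (384+556)/(913+1286) = 940/2199 = 0.42747.
SE = √(p̂(1−p̂)(1/n₁+1/n₂)) = √(0.42747·0.57253·0.0018729) = √(0.00045837) = 0.02141.
z = (0.42059 − 0.43235)/0.02141 = -0.01176/0.02141 = -0.549.
Two-sided p-value ≈ 2·Φ(−0.549) = 0.5829.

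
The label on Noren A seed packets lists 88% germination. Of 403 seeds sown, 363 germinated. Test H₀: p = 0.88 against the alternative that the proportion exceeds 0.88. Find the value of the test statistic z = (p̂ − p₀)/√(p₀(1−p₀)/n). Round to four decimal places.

z = 1.2815

p̂ = 363/403 ≈ 0.900744.
SE = √(p₀(1−p₀)/n) = √(0.1056/403) = 0.016187.
z = (0.900744 − 0.88)/0.016187 = 0.020744/0.016187 = 1.2815.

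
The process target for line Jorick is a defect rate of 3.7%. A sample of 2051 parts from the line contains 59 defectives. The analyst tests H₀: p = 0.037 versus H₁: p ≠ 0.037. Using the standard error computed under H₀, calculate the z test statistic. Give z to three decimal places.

z = -1.975

p̂ = 59/2051 ≈ 0.0287665.
Under H₀, SE = √(0.037·0.963/2051) = √(1.73725e-05) = 0.0041680.
z = (0.0287665 − 0.037)/0.0041680 = -0.0082335/0.0041680 = -1.975.
Two-sided p-value ≈ 2·Φ(−1.975) = 0.0482.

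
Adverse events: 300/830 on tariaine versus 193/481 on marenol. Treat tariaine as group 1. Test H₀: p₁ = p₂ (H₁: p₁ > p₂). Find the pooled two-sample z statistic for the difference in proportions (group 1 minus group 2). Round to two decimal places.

z = -1.43

p̂₁ = 300/830 ≈ 0.3614, p̂₂ = 193/481 ≈ 0.4012.
Pooled p̂ = (300+193)/(830+481) = 493/1311 = 0.3760.
SE = √(0.234636 × 0.00328382) = 0.0278.
z = (0.3614 − 0.4012)/0.0278 = -0.0398/0.0278 = -1.43.
p-value = P(Z > -1.434) ≈ 0.9242.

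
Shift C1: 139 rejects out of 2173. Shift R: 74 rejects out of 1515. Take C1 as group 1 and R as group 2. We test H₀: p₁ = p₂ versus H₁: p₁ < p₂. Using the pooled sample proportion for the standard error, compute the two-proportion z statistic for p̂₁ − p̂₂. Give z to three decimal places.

z = 1.937

p̂₁ = 139/2173 ≈ 0.06397, p̂₂ = 74/1515 ≈ 0.04884.
Pooled p̂ = (139+74)/(2173+1515) = 213/3688 = 0.05775.
SE = √(0.0544193 × 0.00112026) = 0.00781.
z = (0.06397 − 0.04884)/0.00781 = 0.01513/0.00781 = 1.937.
p-value = P(Z < 1.937) ≈ 0.9736.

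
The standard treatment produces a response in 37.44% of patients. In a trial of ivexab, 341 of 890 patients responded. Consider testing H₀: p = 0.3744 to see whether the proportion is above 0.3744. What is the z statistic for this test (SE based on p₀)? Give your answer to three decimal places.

p̂ = 341/890 ≈ 0.38315.
Under H₀, SE = √(0.3744·0.6256/890) = √(0.000263174) = 0.01622.
z = (0.38315 − 0.3744)/0.01622 = 0.00875/0.01622 = 0.539.
p-value = P(Z > 0.539) ≈ 0.2949.

z = 0.539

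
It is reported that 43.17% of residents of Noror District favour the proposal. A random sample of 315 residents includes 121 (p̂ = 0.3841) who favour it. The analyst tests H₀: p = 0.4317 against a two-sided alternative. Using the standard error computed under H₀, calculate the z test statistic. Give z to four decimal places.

p̂ = 121/315 ≈ 0.3841270.
Standard error under H₀: √(0.4317×0.5683/315) = 0.0279077.
z = (0.3841270 − 0.4317)/0.0279077 = -0.0475730/0.0279077 = -1.7047.

z = -1.7047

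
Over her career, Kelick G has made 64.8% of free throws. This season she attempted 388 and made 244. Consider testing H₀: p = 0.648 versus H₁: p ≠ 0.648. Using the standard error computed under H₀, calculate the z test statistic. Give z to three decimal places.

p̂ = 244/388 = 0.62887.
SE = √(p₀(1−p₀)/n) = √(0.2281/388) = 0.02425.
z = (0.62887 − 0.648)/0.02425 = -0.01913/0.02425 = -0.789.
p-value = 2·P(Z > 0.789) ≈ 0.4300.

z = -0.789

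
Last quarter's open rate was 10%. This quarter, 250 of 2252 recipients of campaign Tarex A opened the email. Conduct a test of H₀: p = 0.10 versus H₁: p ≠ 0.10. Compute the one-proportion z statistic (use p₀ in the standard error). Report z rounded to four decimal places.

z = 1.7420

p̂ = 250/2252 = 0.1110124.
Standard error under H₀: √(0.1×0.9/2252) = 0.0063217.
z = (0.1110124 − 0.1)/0.0063217 = 0.0110124/0.0063217 = 1.7420.
p-value = 2·P(Z > 1.742) ≈ 0.0815.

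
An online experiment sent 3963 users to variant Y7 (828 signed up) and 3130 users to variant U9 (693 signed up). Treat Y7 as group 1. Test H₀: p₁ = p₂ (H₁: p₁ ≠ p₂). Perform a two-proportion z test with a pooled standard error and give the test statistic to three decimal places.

z = -1.271

p̂₁ = 828/3963 ≈ 0.208933, p̂₂ = 693/3130 ≈ 0.221406.
Pooled p̂ = (828+693)/(3963+3130) = 1521/7093 = 0.214437.
SE = √(p̂(1−p̂)(1/n₁+1/n₂)) = √(0.214437·0.785563·0.000571823) = √(9.63257e-05) = 0.009815.
z = (0.208933 − 0.221406)/0.009815 = -0.012473/0.009815 = -1.271.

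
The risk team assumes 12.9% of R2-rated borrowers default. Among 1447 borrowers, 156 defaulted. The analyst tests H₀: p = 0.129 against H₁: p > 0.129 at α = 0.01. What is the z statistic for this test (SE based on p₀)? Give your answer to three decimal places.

p̂ = 156/1447 = 0.10781.
SE = √(p₀(1−p₀)/n) = √(0.11236/1447) = 0.00881.
z = (0.10781 − 0.129)/0.00881 = -0.02119/0.00881 = -2.405.
p-value = P(Z > -2.405) ≈ 0.9919, so at α = 0.01 we fail to reject H₀.

z = -2.405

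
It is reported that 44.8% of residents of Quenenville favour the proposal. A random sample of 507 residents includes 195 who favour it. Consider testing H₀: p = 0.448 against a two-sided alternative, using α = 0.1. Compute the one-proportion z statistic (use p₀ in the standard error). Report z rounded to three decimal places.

p̂ = 195/507 = 0.384615.
Under H₀, SE = √(0.448·0.552/507) = √(0.000487763) = 0.022085.
z = (0.384615 − 0.448)/0.022085 = -0.063385/0.022085 = -2.870.
p-value = 2·P(Z > 2.870) ≈ 0.0041. With α = 0.1, reject H₀.

z = -2.870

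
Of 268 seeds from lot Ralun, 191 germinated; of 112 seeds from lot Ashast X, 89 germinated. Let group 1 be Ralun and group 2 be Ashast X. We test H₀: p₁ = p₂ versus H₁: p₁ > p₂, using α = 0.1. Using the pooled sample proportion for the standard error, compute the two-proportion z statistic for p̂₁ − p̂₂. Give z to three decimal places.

z = -1.654

p̂₁ = 191/268 ≈ 0.71269, p̂₂ = 89/112 ≈ 0.79464.
Pooled p̂ = (191+89)/(268+112) = 280/380 = 0.73684.
SE = √(0.193906 × 0.0126599) = 0.04955.
z = (0.71269 − 0.79464)/0.04955 = -0.08195/0.04955 = -1.654.
p-value = P(Z > -1.654) ≈ 0.9510; since p > α = 0.1, fail to reject H₀.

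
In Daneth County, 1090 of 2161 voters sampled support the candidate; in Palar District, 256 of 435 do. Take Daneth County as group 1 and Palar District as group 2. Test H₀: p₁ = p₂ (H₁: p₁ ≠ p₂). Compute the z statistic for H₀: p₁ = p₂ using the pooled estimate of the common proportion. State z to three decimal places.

z = -3.203

p̂₁ = 1090/2161 = 0.50440, p̂₂ = 256/435 = 0.58851.
Pooled p̂ = (1090+256)/(2161+435) = 1346/2596 = 0.51849.
SE = √(0.249658 × 0.0027616) = 0.02626.
z = (0.50440 − 0.58851)/0.02626 = -0.08411/0.02626 = -3.203.
Two-sided p-value ≈ 2·Φ(−3.203) = 0.0014.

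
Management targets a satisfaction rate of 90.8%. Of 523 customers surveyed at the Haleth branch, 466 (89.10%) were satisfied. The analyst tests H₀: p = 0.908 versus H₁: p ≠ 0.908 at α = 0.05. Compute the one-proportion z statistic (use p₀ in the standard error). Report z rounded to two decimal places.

p̂ = 466/523 ≈ 0.89101.
Under H₀, SE = √(0.908·0.092/523) = √(0.000159725) = 0.01264.
z = (0.89101 − 0.908)/0.01264 = -0.01699/0.01264 = -1.34.
p-value = 2·P(Z > 1.344) ≈ 0.1789; since p > α = 0.05, fail to reject H₀.

z = -1.34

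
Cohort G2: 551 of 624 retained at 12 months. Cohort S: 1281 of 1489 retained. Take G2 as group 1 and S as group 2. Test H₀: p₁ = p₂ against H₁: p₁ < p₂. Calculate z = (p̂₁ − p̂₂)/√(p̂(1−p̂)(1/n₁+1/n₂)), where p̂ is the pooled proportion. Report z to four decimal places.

z = 1.4021

p̂₁ = 551/624 ≈ 0.883013, p̂₂ = 1281/1489 ≈ 0.860309.
Pooled p̂ = (551+1281)/(624+1489) = 1832/2113 = 0.867014.
SE = √(0.115301 × 0.00227416) = 0.016193.
z = (0.883013 − 0.860309)/0.016193 = 0.022704/0.016193 = 1.4021.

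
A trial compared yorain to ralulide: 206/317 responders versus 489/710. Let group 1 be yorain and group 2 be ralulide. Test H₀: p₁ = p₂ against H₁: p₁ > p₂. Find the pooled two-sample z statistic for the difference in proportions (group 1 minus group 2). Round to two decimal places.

p̂₁ = 206/317 ≈ 0.6498, p̂₂ = 489/710 ≈ 0.6887.
Pooled p̂ = (206+489)/(317+710) = 695/1027 = 0.6767.
SE = √(p̂(1−p̂)(1/n₁+1/n₂)) = √(0.6767·0.3233·0.00456302) = √(0.00099824) = 0.0316.
z = (0.6498 − 0.6887)/0.0316 = -0.0389/0.0316 = -1.23.
p-value = P(Z > -1.231) ≈ 0.8908.

z = -1.23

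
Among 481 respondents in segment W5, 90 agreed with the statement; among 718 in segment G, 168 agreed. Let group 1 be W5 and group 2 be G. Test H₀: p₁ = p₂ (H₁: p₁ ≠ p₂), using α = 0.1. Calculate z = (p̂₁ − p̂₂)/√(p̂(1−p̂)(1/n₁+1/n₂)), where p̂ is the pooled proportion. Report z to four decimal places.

z = -1.9358

p̂₁ = 90/481 ≈ 0.187110, p̂₂ = 168/718 ≈ 0.233983.
Pooled p̂ = (90+168)/(481+718) = 258/1199 = 0.215179.
SE = √(0.168877 × 0.00347176) = 0.024214.
z = (0.187110 − 0.233983)/0.024214 = -0.046873/0.024214 = -1.9358.
p-value = 2·P(Z > 1.936) ≈ 0.0529; since p < α = 0.1, reject H₀.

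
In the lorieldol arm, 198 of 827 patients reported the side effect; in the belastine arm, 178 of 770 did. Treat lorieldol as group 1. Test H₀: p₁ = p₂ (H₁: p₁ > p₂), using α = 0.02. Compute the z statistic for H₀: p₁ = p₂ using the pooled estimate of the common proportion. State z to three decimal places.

z = 0.388

p̂₁ = 198/827 = 0.23942, p̂₂ = 178/770 = 0.23117.
Pooled p̂ = (198+178)/(827+770) = 376/1597 = 0.23544.
SE = √(p̂(1−p̂)(1/n₁+1/n₂)) = √(0.23544·0.76456·0.00250789) = √(0.000451442) = 0.02125.
z = (0.23942 − 0.23117)/0.02125 = 0.00825/0.02125 = 0.388.
p-value = P(Z > 0.388) ≈ 0.3489. With α = 0.02, fail to reject H₀.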